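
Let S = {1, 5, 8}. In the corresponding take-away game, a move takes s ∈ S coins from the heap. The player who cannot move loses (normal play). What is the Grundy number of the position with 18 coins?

G(0) = 0
G(1) = mex{0} = 1
G(2) = mex{1} = 0
G(3) = mex{0} = 1
G(4) = mex{1} = 0
G(5) = mex{0,0} = 1
G(6) = mex{1,1} = 0
G(7) = mex{0,0} = 1
G(8) = mex{1,1,0} = 2
G(9) = mex{2,0,1} = 3
G(10) = mex{3,1,0} = 2
G(11) = mex{2,0,1} = 3
G(12) = mex{3,1,0} = 2
G(13) = mex{2,2,1} = 0
G(14) = mex{0,3,0} = 1
G(15) = mex{1,2,1} = 0
G(16) = mex{0,3,2} = 1
G(17) = mex{1,2,3} = 0
G(18) = mex{0,0,2} = 1

1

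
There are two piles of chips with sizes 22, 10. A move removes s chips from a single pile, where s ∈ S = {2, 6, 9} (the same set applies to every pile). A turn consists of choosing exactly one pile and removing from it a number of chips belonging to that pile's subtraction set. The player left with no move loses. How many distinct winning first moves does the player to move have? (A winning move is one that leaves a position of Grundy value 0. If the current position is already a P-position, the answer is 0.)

0

All piles use S = {2, 6, 9}:
G(0) = 0
G(1) = mex{} = 0
G(2) = mex{0} = 1
G(3) = mex{0} = 1
G(4) = mex{1} = 0
G(5) = mex{1} = 0
G(6) = mex{0,0} = 1
G(7) = mex{0,0} = 1
G(8) = mex{1,1} = 0
G(9) = mex{1,1,0} = 2
G(10) = mex{0,0,0} = 1
G(11) = mex{2,0,1} = 3
G(12) = mex{1,1,1} = 0
G(13) = mex{3,1,0} = 2
G(14) = mex{0,0,0} = 1
G(15) = mex{2,2,1} = 0
G(16) = mex{1,1,1} = 0
G(17) = mex{0,3,0} = 1
G(18) = mex{0,0,2} = 1
G(19) = mex{1,2,1} = 0
G(20) = mex{1,1,3} = 0
G(21) = mex{0,0,0} = 1
G(22) = mex{0,0,2} = 1
Pile A: G(22) = 1.
Pile B: G(10) = 1.
Combined Grundy value = 1 ⊕ 1 = 0.
A winning move leaves total XOR = 0, i.e. changes one component's Grundy value g to g ⊕ X where X is the current total.
Pile A: target g' = 1⊕0 = 1, but every legal move changes the Grundy value (mex property), so 0 moves.
Pile B: target g' = 1⊕0 = 1, but every legal move changes the Grundy value (mex property), so 0 moves.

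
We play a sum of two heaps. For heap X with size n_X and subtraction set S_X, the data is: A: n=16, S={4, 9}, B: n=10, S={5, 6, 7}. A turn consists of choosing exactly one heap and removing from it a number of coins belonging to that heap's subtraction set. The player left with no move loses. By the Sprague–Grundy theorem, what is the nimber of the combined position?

2

Heap A, S = {4, 9}:
n :  0  1  2  3  4  5  6  7  8  9 10 11 12 13 14 15 16
G :  0  0  0  0  1  1  1  1  0  2  2  2  1  0  0  0  0
G_A(16) = 0.
Heap B, S = {5, 6, 7}:
n :  0  1  2  3  4  5  6  7  8  9 10
G :  0  0  0  0  0  1  1  1  1  1  2
G_B(10) = 2.
Combined Grundy value = 0 ⊕ 2 = 2.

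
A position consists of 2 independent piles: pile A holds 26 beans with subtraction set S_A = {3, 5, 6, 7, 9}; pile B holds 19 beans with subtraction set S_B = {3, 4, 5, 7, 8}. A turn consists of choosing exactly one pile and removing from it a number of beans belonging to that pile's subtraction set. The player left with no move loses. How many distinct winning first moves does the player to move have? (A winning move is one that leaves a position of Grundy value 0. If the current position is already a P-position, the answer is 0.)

4

Pile A, S = {3, 5, 6, 7, 9}:
G(0) = 0
G(1) = mex{} = 0
G(2) = mex{} = 0
G(3) = mex{0} = 1
G(4) = mex{0} = 1
G(5) = mex{0,0} = 1
G(6) = mex{1,0,0} = 2
G(7) = mex{1,0,0,0} = 2
G(8) = mex{1,1,0,0} = 2
G(9) = mex{2,1,1,0,0} = 3
G(10) = mex{2,1,1,1,0} = 3
G(11) = mex{2,2,1,1,0} = 3
G(12) = mex{3,2,2,1,1} = 0
G(13) = mex{3,2,2,2,1} = 0
G(14) = mex{3,3,2,2,1} = 0
G(15) = mex{0,3,3,2,2} = 1
G(16) = mex{0,3,3,3,2} = 1
G(17) = mex{0,0,3,3,2} = 1
G(18) = mex{1,0,0,3,3} = 2
G(19) = mex{1,0,0,0,3} = 2
G(20) = mex{1,1,0,0,3} = 2
G(21) = mex{2,1,1,0,0} = 3
G(22) = mex{2,1,1,1,0} = 3
G(23) = mex{2,2,1,1,0} = 3
G(24) = mex{3,2,2,1,1} = 0
G(25) = mex{3,2,2,2,1} = 0
G(26) = mex{3,3,2,2,1} = 0
G_A(26) = 0.
Pile B, S = {3, 4, 5, 7, 8}:
G(0) = 0
G(1) = mex{} = 0
G(2) = mex{} = 0
G(3) = mex{0} = 1
G(4) = mex{0,0} = 1
G(5) = mex{0,0,0} = 1
G(6) = mex{1,0,0} = 2
G(7) = mex{1,1,0,0} = 2
G(8) = mex{1,1,1,0,0} = 2
G(9) = mex{2,1,1,0,0} = 3
G(10) = mex{2,2,1,1,0} = 3
G(11) = mex{2,2,2,1,1} = 0
G(12) = mex{3,2,2,1,1} = 0
G(13) = mex{3,3,2,2,1} = 0
G(14) = mex{0,3,3,2,2} = 1
G(15) = mex{0,0,3,2,2} = 1
G(16) = mex{0,0,0,3,2} = 1
G(17) = mex{1,0,0,3,3} = 2
G(18) = mex{1,1,0,0,3} = 2
G(19) = mex{1,1,1,0,0} = 2
G_B(19) = 2.
Combined Grundy value = 0 ⊕ 2 = 2.
A winning move leaves total XOR = 0, i.e. changes one component's Grundy value g to g ⊕ X where X is the current total.
Pile A: need g' = 0⊕2 = 2. Options: 26−3→G=3, 26−5→G=3, 26−6→G=2, 26−7→G=2, 26−9→G=1. Hits: 2.
Pile B: need g' = 2⊕2 = 0. Options: 19−3→G=1, 19−4→G=1, 19−5→G=1, 19−7→G=0, 19−8→G=0. Hits: 2.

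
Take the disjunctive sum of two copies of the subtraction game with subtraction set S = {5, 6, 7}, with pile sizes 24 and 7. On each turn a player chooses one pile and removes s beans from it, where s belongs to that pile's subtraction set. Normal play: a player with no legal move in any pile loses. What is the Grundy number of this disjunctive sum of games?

1

All piles use S = {5, 6, 7}:
n :  0  1  2  3  4  5  6  7  8  9 10 11 12 13 14 15 16 17 18 19 20 21 22 23 24
G :  0  0  0  0  0  1  1  1  1  1  2  2  0  0  0  0  0  1  1  1  1  1  2  2  0
Pile A: G(24) = 0.
Pile B: G(7) = 1.
Combined Grundy value = 0 ⊕ 1 = 1.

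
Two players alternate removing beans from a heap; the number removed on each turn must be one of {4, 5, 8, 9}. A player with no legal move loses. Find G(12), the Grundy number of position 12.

3

G(0) = 0
G(1) = mex{} = 0
G(2) = mex{} = 0
G(3) = mex{} = 0
G(4) = mex{0} = 1
G(5) = mex{0,0} = 1
G(6) = mex{0,0} = 1
G(7) = mex{0,0} = 1
G(8) = mex{1,0,0} = 2
G(9) = mex{1,1,0,0} = 2
G(10) = mex{1,1,0,0} = 2
G(11) = mex{1,1,0,0} = 2
G(12) = mex{2,1,1,0} = 3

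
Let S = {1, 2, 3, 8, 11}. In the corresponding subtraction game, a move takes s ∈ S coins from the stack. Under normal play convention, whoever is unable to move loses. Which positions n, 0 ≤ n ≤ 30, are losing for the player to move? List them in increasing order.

n :  0  1  2  3  4  5  6  7  8  9 10 11 12 13 14 15 16 17 18 19 20 21 22 23 24 25 26 27 28 29 30
G :  0  1  2  3  0  1  2  3  4  0  1  2  3  0  1  2  3  4  0  1  2  3  0  1  2  3  4  0  1  2  3
P-positions are exactly the n with G(n) = 0.

0, 4, 9, 13, 18, 22, 27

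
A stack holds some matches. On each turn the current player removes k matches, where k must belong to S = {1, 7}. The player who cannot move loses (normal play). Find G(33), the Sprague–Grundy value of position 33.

1

n :  0  1  2  3  4  5  6  7  8  9 10 11 12 13 14 15 16 17 18 19 20 21 22 23 24 25 26 27 28 29 30 31 32 33
G :  0  1  0  1  0  1  0  1  0  1  0  1  0  1  0  1  0  1  0  1  0  1  0  1  0  1  0  1  0  1  0  1  0  1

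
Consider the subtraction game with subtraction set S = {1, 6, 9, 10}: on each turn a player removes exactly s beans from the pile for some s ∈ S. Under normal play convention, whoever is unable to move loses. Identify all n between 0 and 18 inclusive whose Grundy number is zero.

0, 2, 4, 7, 15, 18

n :  0  1  2  3  4  5  6  7  8  9 10 11 12 13 14 15 16 17 18
G :  0  1  0  1  0  1  2  0  1  2  3  2  3  2  3  0  1  3  0
P-positions are exactly the n with G(n) = 0.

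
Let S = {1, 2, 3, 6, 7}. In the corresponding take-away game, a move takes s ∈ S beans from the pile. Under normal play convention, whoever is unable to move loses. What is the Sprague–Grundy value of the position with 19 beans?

n :  0  1  2  3  4  5  6  7  8  9 10 11 12 13 14 15 16 17 18 19
G :  0  1  2  3  0  1  2  3  0  1  2  3  0  1  2  3  0  1  2  3

3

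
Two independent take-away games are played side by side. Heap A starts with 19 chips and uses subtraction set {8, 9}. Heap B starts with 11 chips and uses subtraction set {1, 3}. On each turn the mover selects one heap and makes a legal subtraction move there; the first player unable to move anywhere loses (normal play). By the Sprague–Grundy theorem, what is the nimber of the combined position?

1

Heap A, S = {8, 9}:
G(0) = 0
G(1) = mex{} = 0
G(2) = mex{} = 0
G(3) = mex{} = 0
G(4) = mex{} = 0
G(5) = mex{} = 0
G(6) = mex{} = 0
G(7) = mex{} = 0
G(8) = mex{0} = 1
G(9) = mex{0,0} = 1
G(10) = mex{0,0} = 1
G(11) = mex{0,0} = 1
G(12) = mex{0,0} = 1
G(13) = mex{0,0} = 1
G(14) = mex{0,0} = 1
G(15) = mex{0,0} = 1
G(16) = mex{1,0} = 2
G(17) = mex{1,1} = 0
G(18) = mex{1,1} = 0
G(19) = mex{1,1} = 0
G_A(19) = 0.
Heap B, S = {1, 3}:
n :  0  1  2  3  4  5  6  7  8  9 10 11
G :  0  1  0  1  0  1  0  1  0  1  0  1
G_B(11) = 1.
Combined Grundy value = 0 ⊕ 1 = 1.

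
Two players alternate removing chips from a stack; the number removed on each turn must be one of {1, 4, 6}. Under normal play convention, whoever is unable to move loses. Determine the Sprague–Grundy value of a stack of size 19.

G(0) = 0
G(1) = mex{0} = 1
G(2) = mex{1} = 0
G(3) = mex{0} = 1
G(4) = mex{1,0} = 2
G(5) = mex{2,1} = 0
G(6) = mex{0,0,0} = 1
G(7) = mex{1,1,1} = 0
G(8) = mex{0,2,0} = 1
G(9) = mex{1,0,1} = 2
G(10) = mex{2,1,2} = 0
G(11) = mex{0,0,0} = 1
G(12) = mex{1,1,1} = 0
G(13) = mex{0,2,0} = 1
G(14) = mex{1,0,1} = 2
G(15) = mex{2,1,2} = 0
G(16) = mex{0,0,0} = 1
G(17) = mex{1,1,1} = 0
G(18) = mex{0,2,0} = 1
G(19) = mex{1,0,1} = 2

2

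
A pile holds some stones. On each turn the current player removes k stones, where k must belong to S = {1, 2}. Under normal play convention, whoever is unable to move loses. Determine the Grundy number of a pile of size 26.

2

G(0) = 0
G(1) = mex{0} = 1
G(2) = mex{1,0} = 2
G(3) = mex{2,1} = 0
G(4) = mex{0,2} = 1
G(5) = mex{1,0} = 2
G(6) = mex{2,1} = 0
G(7) = mex{0,2} = 1
G(8) = mex{1,0} = 2
G(9) = mex{2,1} = 0
G(10) = mex{0,2} = 1
G(11) = mex{1,0} = 2
G(12) = mex{2,1} = 0
G(13) = mex{0,2} = 1
G(14) = mex{1,0} = 2
G(15) = mex{2,1} = 0
G(16) = mex{0,2} = 1
G(17) = mex{1,0} = 2
G(18) = mex{2,1} = 0
G(19) = mex{0,2} = 1
G(20) = mex{1,0} = 2
G(21) = mex{2,1} = 0
G(22) = mex{0,2} = 1
G(23) = mex{1,0} = 2
G(24) = mex{2,1} = 0
G(25) = mex{0,2} = 1
G(26) = mex{1,0} = 2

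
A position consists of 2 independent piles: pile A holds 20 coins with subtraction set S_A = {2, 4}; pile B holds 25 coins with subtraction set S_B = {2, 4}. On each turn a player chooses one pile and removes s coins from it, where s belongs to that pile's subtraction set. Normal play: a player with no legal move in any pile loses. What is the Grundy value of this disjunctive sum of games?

Pile A, S = {2, 4}:
G(0) = 0
G(1) = mex{} = 0
G(2) = mex{0} = 1
G(3) = mex{0} = 1
G(4) = mex{1,0} = 2
G(5) = mex{1,0} = 2
G(6) = mex{2,1} = 0
G(7) = mex{2,1} = 0
G(8) = mex{0,2} = 1
G(9) = mex{0,2} = 1
G(10) = mex{1,0} = 2
G(11) = mex{1,0} = 2
G(12) = mex{2,1} = 0
G(13) = mex{2,1} = 0
G(14) = mex{0,2} = 1
G(15) = mex{0,2} = 1
G(16) = mex{1,0} = 2
G(17) = mex{1,0} = 2
G(18) = mex{2,1} = 0
G(19) = mex{2,1} = 0
G(20) = mex{0,2} = 1
G_A(20) = 1.
Pile B, S = {2, 4}:
G(0) = 0
G(1) = mex{} = 0
G(2) = mex{0} = 1
G(3) = mex{0} = 1
G(4) = mex{1,0} = 2
G(5) = mex{1,0} = 2
G(6) = mex{2,1} = 0
G(7) = mex{2,1} = 0
G(8) = mex{0,2} = 1
G(9) = mex{0,2} = 1
G(10) = mex{1,0} = 2
G(11) = mex{1,0} = 2
G(12) = mex{2,1} = 0
G(13) = mex{2,1} = 0
G(14) = mex{0,2} = 1
G(15) = mex{0,2} = 1
G(16) = mex{1,0} = 2
G(17) = mex{1,0} = 2
G(18) = mex{2,1} = 0
G(19) = mex{2,1} = 0
G(20) = mex{0,2} = 1
G(21) = mex{0,2} = 1
G(22) = mex{1,0} = 2
G(23) = mex{1,0} = 2
G(24) = mex{2,1} = 0
G(25) = mex{2,1} = 0
G_B(25) = 0.
Combined Grundy value = 1 ⊕ 0 = 1.

1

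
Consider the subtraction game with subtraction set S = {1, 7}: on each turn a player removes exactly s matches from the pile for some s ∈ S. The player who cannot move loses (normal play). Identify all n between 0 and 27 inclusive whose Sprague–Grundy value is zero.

G(0) = 0
G(1) = mex{0} = 1
G(2) = mex{1} = 0
G(3) = mex{0} = 1
G(4) = mex{1} = 0
G(5) = mex{0} = 1
G(6) = mex{1} = 0
G(7) = mex{0,0} = 1
G(8) = mex{1,1} = 0
G(9) = mex{0,0} = 1
G(10) = mex{1,1} = 0
G(11) = mex{0,0} = 1
G(12) = mex{1,1} = 0
G(13) = mex{0,0} = 1
G(14) = mex{1,1} = 0
G(15) = mex{0,0} = 1
G(16) = mex{1,1} = 0
G(17) = mex{0,0} = 1
G(18) = mex{1,1} = 0
G(19) = mex{0,0} = 1
G(20) = mex{1,1} = 0
G(21) = mex{0,0} = 1
G(22) = mex{1,1} = 0
G(23) = mex{0,0} = 1
G(24) = mex{1,1} = 0
G(25) = mex{0,0} = 1
G(26) = mex{1,1} = 0
G(27) = mex{0,0} = 1
P-positions are exactly the n with G(n) = 0.

0, 2, 4, 6, 8, 10, 12, 14, 16, 18, 20, 22, 24, 26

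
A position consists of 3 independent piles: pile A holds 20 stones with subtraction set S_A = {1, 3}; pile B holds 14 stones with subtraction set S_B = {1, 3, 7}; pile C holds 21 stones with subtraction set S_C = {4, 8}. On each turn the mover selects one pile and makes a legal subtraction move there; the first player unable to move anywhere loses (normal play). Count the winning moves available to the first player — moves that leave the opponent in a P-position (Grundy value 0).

Pile A, S = {1, 3}:
n :  0  1  2  3  4  5  6  7  8  9 10 11 12 13 14 15 16 17 18 19 20
G :  0  1  0  1  0  1  0  1  0  1  0  1  0  1  0  1  0  1  0  1  0
G_A(20) = 0.
Pile B, S = {1, 3, 7}:
n :  0  1  2  3  4  5  6  7  8  9 10 11 12 13 14
G :  0  1  0  1  0  1  0  1  0  1  0  1  0  1  0
G_B(14) = 0.
Pile C, S = {4, 8}:
G(0) = 0
G(1) = mex{} = 0
G(2) = mex{} = 0
G(3) = mex{} = 0
G(4) = mex{0} = 1
G(5) = mex{0} = 1
G(6) = mex{0} = 1
G(7) = mex{0} = 1
G(8) = mex{1,0} = 2
G(9) = mex{1,0} = 2
G(10) = mex{1,0} = 2
G(11) = mex{1,0} = 2
G(12) = mex{2,1} = 0
G(13) = mex{2,1} = 0
G(14) = mex{2,1} = 0
G(15) = mex{2,1} = 0
G(16) = mex{0,2} = 1
G(17) = mex{0,2} = 1
G(18) = mex{0,2} = 1
G(19) = mex{0,2} = 1
G(20) = mex{1,0} = 2
G(21) = mex{1,0} = 2
G_C(21) = 2.
Combined Grundy value = 0 ⊕ 0 ⊕ 2 = 2.
A winning move leaves total XOR = 0, i.e. changes one component's Grundy value g to g ⊕ X where X is the current total.
Pile A: need g' = 0⊕2 = 2. Options: 20−1→G=1, 20−3→G=1. Hits: 0.
Pile B: need g' = 0⊕2 = 2. Options: 14−1→G=1, 14−3→G=1, 14−7→G=1. Hits: 0.
Pile C: need g' = 2⊕2 = 0. Options: 21−4→G=1, 21−8→G=0. Hits: 1.

1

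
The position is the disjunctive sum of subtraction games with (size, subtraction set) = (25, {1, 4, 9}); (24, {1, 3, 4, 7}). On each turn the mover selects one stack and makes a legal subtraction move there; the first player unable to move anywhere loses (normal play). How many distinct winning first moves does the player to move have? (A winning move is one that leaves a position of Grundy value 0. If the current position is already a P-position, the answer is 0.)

0

Stack A, S = {1, 4, 9}:
G(0) = 0
G(1) = mex{0} = 1
G(2) = mex{1} = 0
G(3) = mex{0} = 1
G(4) = mex{1,0} = 2
G(5) = mex{2,1} = 0
G(6) = mex{0,0} = 1
G(7) = mex{1,1} = 0
G(8) = mex{0,2} = 1
G(9) = mex{1,0,0} = 2
G(10) = mex{2,1,1} = 0
G(11) = mex{0,0,0} = 1
G(12) = mex{1,1,1} = 0
G(13) = mex{0,2,2} = 1
G(14) = mex{1,0,0} = 2
G(15) = mex{2,1,1} = 0
G(16) = mex{0,0,0} = 1
G(17) = mex{1,1,1} = 0
G(18) = mex{0,2,2} = 1
G(19) = mex{1,0,0} = 2
G(20) = mex{2,1,1} = 0
G(21) = mex{0,0,0} = 1
G(22) = mex{1,1,1} = 0
G(23) = mex{0,2,2} = 1
G(24) = mex{1,0,0} = 2
G(25) = mex{2,1,1} = 0
G_A(25) = 0.
Stack B, S = {1, 3, 4, 7}:
n :  0  1  2  3  4  5  6  7  8  9 10 11 12 13 14 15 16 17 18 19 20 21 22 23 24
G :  0  1  0  1  2  3  2  3  0  1  0  1  2  3  2  3  0  1  0  1  2  3  2  3  0
G_B(24) = 0.
Combined Grundy value = 0 ⊕ 0 = 0.
A winning move leaves total XOR = 0, i.e. changes one component's Grundy value g to g ⊕ X where X is the current total.
Stack A: target g' = 0⊕0 = 0, but every legal move changes the Grundy value (mex property), so 0 moves.
Stack B: target g' = 0⊕0 = 0, but every legal move changes the Grundy value (mex property), so 0 moves.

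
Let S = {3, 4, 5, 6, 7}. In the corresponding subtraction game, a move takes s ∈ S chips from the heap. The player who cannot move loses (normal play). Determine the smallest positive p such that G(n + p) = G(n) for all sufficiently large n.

10

n :  0  1  2  3  4  5  6  7  8  9 10 11 12 13 14 15 16 17 18 19 20 21
G :  0  0  0  1  1  1  2  2  2  3  0  0  0  1  1  1  2  2  2  3  0  0
G(n+10) = G(n) holds for n = 0,…,6 (a full window of length max(S) = 7), so the sequence is purely periodic with period 10.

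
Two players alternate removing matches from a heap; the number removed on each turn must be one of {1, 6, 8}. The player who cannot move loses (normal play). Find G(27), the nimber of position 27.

G(0) = 0
G(1) = mex{0} = 1
G(2) = mex{1} = 0
G(3) = mex{0} = 1
G(4) = mex{1} = 0
G(5) = mex{0} = 1
G(6) = mex{1,0} = 2
G(7) = mex{2,1} = 0
G(8) = mex{0,0,0} = 1
G(9) = mex{1,1,1} = 0
G(10) = mex{0,0,0} = 1
G(11) = mex{1,1,1} = 0
G(12) = mex{0,2,0} = 1
G(13) = mex{1,0,1} = 2
G(14) = mex{2,1,2} = 0
G(15) = mex{0,0,0} = 1
G(16) = mex{1,1,1} = 0
G(17) = mex{0,0,0} = 1
G(18) = mex{1,1,1} = 0
G(19) = mex{0,2,0} = 1
G(20) = mex{1,0,1} = 2
G(21) = mex{2,1,2} = 0
G(22) = mex{0,0,0} = 1
G(23) = mex{1,1,1} = 0
G(24) = mex{0,0,0} = 1
G(25) = mex{1,1,1} = 0
G(26) = mex{0,2,0} = 1
G(27) = mex{1,0,1} = 2

2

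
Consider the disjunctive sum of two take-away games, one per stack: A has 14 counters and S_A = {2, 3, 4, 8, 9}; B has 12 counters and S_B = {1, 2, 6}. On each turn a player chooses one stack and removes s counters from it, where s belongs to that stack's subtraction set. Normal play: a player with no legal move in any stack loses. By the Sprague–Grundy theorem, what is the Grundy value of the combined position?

Stack A, S = {2, 3, 4, 8, 9}:
G(0) = 0
G(1) = mex{} = 0
G(2) = mex{0} = 1
G(3) = mex{0,0} = 1
G(4) = mex{1,0,0} = 2
G(5) = mex{1,1,0} = 2
G(6) = mex{2,1,1} = 0
G(7) = mex{2,2,1} = 0
G(8) = mex{0,2,2,0} = 1
G(9) = mex{0,0,2,0,0} = 1
G(10) = mex{1,0,0,1,0} = 2
G(11) = mex{1,1,0,1,1} = 2
G(12) = mex{2,1,1,2,1} = 0
G(13) = mex{2,2,1,2,2} = 0
G(14) = mex{0,2,2,0,2} = 1
G_A(14) = 1.
Stack B, S = {1, 2, 6}:
n :  0  1  2  3  4  5  6  7  8  9 10 11 12
G :  0  1  2  0  1  2  3  0  1  2  0  1  2
G_B(12) = 2.
Combined Grundy value = 1 ⊕ 2 = 3.

3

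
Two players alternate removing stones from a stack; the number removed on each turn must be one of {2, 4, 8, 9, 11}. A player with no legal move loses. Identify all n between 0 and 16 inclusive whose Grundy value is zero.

G(0) = 0
G(1) = mex{} = 0
G(2) = mex{0} = 1
G(3) = mex{0} = 1
G(4) = mex{1,0} = 2
G(5) = mex{1,0} = 2
G(6) = mex{2,1} = 0
G(7) = mex{2,1} = 0
G(8) = mex{0,2,0} = 1
G(9) = mex{0,2,0,0} = 1
G(10) = mex{1,0,1,0} = 2
G(11) = mex{1,0,1,1,0} = 2
G(12) = mex{2,1,2,1,0} = 3
G(13) = mex{2,1,2,2,1} = 0
G(14) = mex{3,2,0,2,1} = 4
G(15) = mex{0,2,0,0,2} = 1
G(16) = mex{4,3,1,0,2} = 5
P-positions are exactly the n with G(n) = 0.

0, 1, 6, 7, 13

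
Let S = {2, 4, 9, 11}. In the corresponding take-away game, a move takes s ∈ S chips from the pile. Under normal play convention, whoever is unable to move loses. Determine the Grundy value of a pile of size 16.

n :  0  1  2  3  4  5  6  7  8  9 10 11 12 13 14 15 16
G :  0  0  1  1  2  2  0  0  1  1  2  2  3  0  0  1  1

1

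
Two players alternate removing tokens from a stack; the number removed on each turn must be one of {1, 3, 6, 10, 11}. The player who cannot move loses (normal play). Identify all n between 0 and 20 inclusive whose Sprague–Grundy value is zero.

0, 2, 4, 9, 16, 18

G(0) = 0
G(1) = mex{0} = 1
G(2) = mex{1} = 0
G(3) = mex{0,0} = 1
G(4) = mex{1,1} = 0
G(5) = mex{0,0} = 1
G(6) = mex{1,1,0} = 2
G(7) = mex{2,0,1} = 3
G(8) = mex{3,1,0} = 2
G(9) = mex{2,2,1} = 0
G(10) = mex{0,3,0,0} = 1
G(11) = mex{1,2,1,1,0} = 3
G(12) = mex{3,0,2,0,1} = 4
G(13) = mex{4,1,3,1,0} = 2
G(14) = mex{2,3,2,0,1} = 4
G(15) = mex{4,4,0,1,0} = 2
G(16) = mex{2,2,1,2,1} = 0
G(17) = mex{0,4,3,3,2} = 1
G(18) = mex{1,2,4,2,3} = 0
G(19) = mex{0,0,2,0,2} = 1
G(20) = mex{1,1,4,1,0} = 2
P-positions are exactly the n with G(n) = 0.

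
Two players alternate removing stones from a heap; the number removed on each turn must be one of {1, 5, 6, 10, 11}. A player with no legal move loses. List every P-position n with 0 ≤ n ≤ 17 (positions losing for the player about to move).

0, 2, 4, 16

G(0) = 0
G(1) = mex{0} = 1
G(2) = mex{1} = 0
G(3) = mex{0} = 1
G(4) = mex{1} = 0
G(5) = mex{0,0} = 1
G(6) = mex{1,1,0} = 2
G(7) = mex{2,0,1} = 3
G(8) = mex{3,1,0} = 2
G(9) = mex{2,0,1} = 3
G(10) = mex{3,1,0,0} = 2
G(11) = mex{2,2,1,1,0} = 3
G(12) = mex{3,3,2,0,1} = 4
G(13) = mex{4,2,3,1,0} = 5
G(14) = mex{5,3,2,0,1} = 4
G(15) = mex{4,2,3,1,0} = 5
G(16) = mex{5,3,2,2,1} = 0
G(17) = mex{0,4,3,3,2} = 1
P-positions are exactly the n with G(n) = 0.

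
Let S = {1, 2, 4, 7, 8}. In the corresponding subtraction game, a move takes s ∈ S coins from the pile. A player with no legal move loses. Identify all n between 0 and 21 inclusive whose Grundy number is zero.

0, 3, 6, 9, 12, 15, 18, 21

G(0) = 0
G(1) = mex{0} = 1
G(2) = mex{1,0} = 2
G(3) = mex{2,1} = 0
G(4) = mex{0,2,0} = 1
G(5) = mex{1,0,1} = 2
G(6) = mex{2,1,2} = 0
G(7) = mex{0,2,0,0} = 1
G(8) = mex{1,0,1,1,0} = 2
G(9) = mex{2,1,2,2,1} = 0
G(10) = mex{0,2,0,0,2} = 1
G(11) = mex{1,0,1,1,0} = 2
G(12) = mex{2,1,2,2,1} = 0
G(13) = mex{0,2,0,0,2} = 1
G(14) = mex{1,0,1,1,0} = 2
G(15) = mex{2,1,2,2,1} = 0
G(16) = mex{0,2,0,0,2} = 1
G(17) = mex{1,0,1,1,0} = 2
G(18) = mex{2,1,2,2,1} = 0
G(19) = mex{0,2,0,0,2} = 1
G(20) = mex{1,0,1,1,0} = 2
G(21) = mex{2,1,2,2,1} = 0
P-positions are exactly the n with G(n) = 0.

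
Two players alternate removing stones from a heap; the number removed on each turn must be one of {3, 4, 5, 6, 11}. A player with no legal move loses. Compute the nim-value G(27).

n :  0  1  2  3  4  5  6  7  8  9 10 11 12 13 14 15 16 17 18 19 20 21 22 23 24 25 26 27
G :  0  0  0  1  1  1  2  2  2  0  0  3  1  1  4  2  2  0  0  0  1  1  1  2  2  2  0  0

0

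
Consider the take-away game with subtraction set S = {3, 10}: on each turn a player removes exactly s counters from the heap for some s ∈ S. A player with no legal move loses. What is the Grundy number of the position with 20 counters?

n :  0  1  2  3  4  5  6  7  8  9 10 11 12 13 14 15 16 17 18 19 20
G :  0  0  0  1  1  1  0  0  0  1  1  1  2  0  0  0  1  1  1  0  0

0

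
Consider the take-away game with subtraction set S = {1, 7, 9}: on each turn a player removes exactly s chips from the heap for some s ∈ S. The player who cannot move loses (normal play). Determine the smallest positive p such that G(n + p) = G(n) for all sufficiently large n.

n :  0  1  2  3  4  5  6  7  8  9 10 11 12 13 14
G :  0  1  0  1  0  1  0  1  0  1  0  1  0  1  0
G(n+2) = G(n) holds for n = 0,…,8 (a full window of length max(S) = 9), so the sequence is purely periodic with period 2.

2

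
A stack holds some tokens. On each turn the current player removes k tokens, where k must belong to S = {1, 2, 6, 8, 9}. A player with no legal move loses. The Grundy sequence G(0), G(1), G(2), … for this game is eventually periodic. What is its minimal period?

7

n :  0  1  2  3  4  5  6  7  8  9 10 11 12 13 14 15 16 17
G :  0  1  2  0  1  2  3  0  1  2  0  1  2  3  0  1  2  0
G(n+7) = G(n) holds for n = 0,…,8 (a full window of length max(S) = 9), so the sequence is purely periodic with period 7.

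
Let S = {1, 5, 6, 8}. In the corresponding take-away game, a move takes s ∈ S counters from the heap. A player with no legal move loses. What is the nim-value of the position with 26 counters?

0

G(0) = 0
G(1) = mex{0} = 1
G(2) = mex{1} = 0
G(3) = mex{0} = 1
G(4) = mex{1} = 0
G(5) = mex{0,0} = 1
G(6) = mex{1,1,0} = 2
G(7) = mex{2,0,1} = 3
G(8) = mex{3,1,0,0} = 2
G(9) = mex{2,0,1,1} = 3
G(10) = mex{3,1,0,0} = 2
G(11) = mex{2,2,1,1} = 0
G(12) = mex{0,3,2,0} = 1
G(13) = mex{1,2,3,1} = 0
G(14) = mex{0,3,2,2} = 1
G(15) = mex{1,2,3,3} = 0
G(16) = mex{0,0,2,2} = 1
G(17) = mex{1,1,0,3} = 2
G(18) = mex{2,0,1,2} = 3
G(19) = mex{3,1,0,0} = 2
G(20) = mex{2,0,1,1} = 3
G(21) = mex{3,1,0,0} = 2
G(22) = mex{2,2,1,1} = 0
G(23) = mex{0,3,2,0} = 1
G(24) = mex{1,2,3,1} = 0
G(25) = mex{0,3,2,2} = 1
G(26) = mex{1,2,3,3} = 0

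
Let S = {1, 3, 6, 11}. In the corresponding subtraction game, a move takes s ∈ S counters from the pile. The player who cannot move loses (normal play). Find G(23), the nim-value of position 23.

n :  0  1  2  3  4  5  6  7  8  9 10 11 12 13 14 15 16 17 18 19 20 21 22 23
G :  0  1  0  1  0  1  2  3  2  0  1  3  4  2  0  1  0  1  0  1  2  3  2  0

0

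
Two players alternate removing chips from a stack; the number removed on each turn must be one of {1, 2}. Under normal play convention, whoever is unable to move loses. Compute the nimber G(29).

n :  0  1  2  3  4  5  6  7  8  9 10 11 12 13 14 15 16 17 18 19 20 21 22 23 24 25 26 27 28 29
G :  0  1  2  0  1  2  0  1  2  0  1  2  0  1  2  0  1  2  0  1  2  0  1  2  0  1  2  0  1  2

2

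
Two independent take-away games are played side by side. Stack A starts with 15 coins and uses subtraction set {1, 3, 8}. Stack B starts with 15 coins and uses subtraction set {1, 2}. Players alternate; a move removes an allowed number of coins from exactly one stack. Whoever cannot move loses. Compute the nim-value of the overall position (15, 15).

0

Stack A, S = {1, 3, 8}:
G(0) = 0
G(1) = mex{0} = 1
G(2) = mex{1} = 0
G(3) = mex{0,0} = 1
G(4) = mex{1,1} = 0
G(5) = mex{0,0} = 1
G(6) = mex{1,1} = 0
G(7) = mex{0,0} = 1
G(8) = mex{1,1,0} = 2
G(9) = mex{2,0,1} = 3
G(10) = mex{3,1,0} = 2
G(11) = mex{2,2,1} = 0
G(12) = mex{0,3,0} = 1
G(13) = mex{1,2,1} = 0
G(14) = mex{0,0,0} = 1
G(15) = mex{1,1,1} = 0
G_A(15) = 0.
Stack B, S = {1, 2}:
n :  0  1  2  3  4  5  6  7  8  9 10 11 12 13 14 15
G :  0  1  2  0  1  2  0  1  2  0  1  2  0  1  2  0
G_B(15) = 0.
Combined Grundy value = 0 ⊕ 0 = 0.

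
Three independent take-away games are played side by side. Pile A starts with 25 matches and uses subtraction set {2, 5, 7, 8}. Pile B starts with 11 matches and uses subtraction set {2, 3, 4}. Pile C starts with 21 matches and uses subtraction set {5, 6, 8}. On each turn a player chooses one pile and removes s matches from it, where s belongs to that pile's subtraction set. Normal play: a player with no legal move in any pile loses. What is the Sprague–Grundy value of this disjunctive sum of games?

2

Pile A, S = {2, 5, 7, 8}:
G(0) = 0
G(1) = mex{} = 0
G(2) = mex{0} = 1
G(3) = mex{0} = 1
G(4) = mex{1} = 0
G(5) = mex{1,0} = 2
G(6) = mex{0,0} = 1
G(7) = mex{2,1,0} = 3
G(8) = mex{1,1,0,0} = 2
G(9) = mex{3,0,1,0} = 2
G(10) = mex{2,2,1,1} = 0
G(11) = mex{2,1,0,1} = 3
G(12) = mex{0,3,2,0} = 1
G(13) = mex{3,2,1,2} = 0
G(14) = mex{1,2,3,1} = 0
G(15) = mex{0,0,2,3} = 1
G(16) = mex{0,3,2,2} = 1
G(17) = mex{1,1,0,2} = 3
G(18) = mex{1,0,3,0} = 2
G(19) = mex{3,0,1,3} = 2
G(20) = mex{2,1,0,1} = 3
G(21) = mex{2,1,0,0} = 3
G(22) = mex{3,3,1,0} = 2
G(23) = mex{3,2,1,1} = 0
G(24) = mex{2,2,3,1} = 0
G(25) = mex{0,3,2,3} = 1
G_A(25) = 1.
Pile B, S = {2, 3, 4}:
G(0) = 0
G(1) = mex{} = 0
G(2) = mex{0} = 1
G(3) = mex{0,0} = 1
G(4) = mex{1,0,0} = 2
G(5) = mex{1,1,0} = 2
G(6) = mex{2,1,1} = 0
G(7) = mex{2,2,1} = 0
G(8) = mex{0,2,2} = 1
G(9) = mex{0,0,2} = 1
G(10) = mex{1,0,0} = 2
G(11) = mex{1,1,0} = 2
G_B(11) = 2.
Pile C, S = {5, 6, 8}:
n :  0  1  2  3  4  5  6  7  8  9 10 11 12 13 14 15 16 17 18 19 20 21
G :  0  0  0  0  0  1  1  1  1  1  2  2  2  0  0  0  0  0  1  1  1  1
G_C(21) = 1.
Combined Grundy value = 1 ⊕ 2 ⊕ 1 = 2.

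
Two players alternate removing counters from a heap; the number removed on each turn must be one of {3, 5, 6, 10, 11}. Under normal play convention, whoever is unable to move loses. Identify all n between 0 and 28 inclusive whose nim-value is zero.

n :  0  1  2  3  4  5  6  7  8  9 10 11 12 13 14 15 16 17 18 19 20 21 22 23 24 25 26 27 28
G :  0  0  0  1  1  1  2  2  2  0  3  3  1  4  4  2  0  0  0  1  1  1  2  2  2  0  3  3  1
P-positions are exactly the n with G(n) = 0.

0, 1, 2, 9, 16, 17, 18, 25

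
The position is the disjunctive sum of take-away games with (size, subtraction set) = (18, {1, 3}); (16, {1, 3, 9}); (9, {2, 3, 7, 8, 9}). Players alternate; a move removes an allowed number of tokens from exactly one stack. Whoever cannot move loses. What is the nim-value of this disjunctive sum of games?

Stack A, S = {1, 3}:
n :  0  1  2  3  4  5  6  7  8  9 10 11 12 13 14 15 16 17 18
G :  0  1  0  1  0  1  0  1  0  1  0  1  0  1  0  1  0  1  0
G_A(18) = 0.
Stack B, S = {1, 3, 9}:
G(0) = 0
G(1) = mex{0} = 1
G(2) = mex{1} = 0
G(3) = mex{0,0} = 1
G(4) = mex{1,1} = 0
G(5) = mex{0,0} = 1
G(6) = mex{1,1} = 0
G(7) = mex{0,0} = 1
G(8) = mex{1,1} = 0
G(9) = mex{0,0,0} = 1
G(10) = mex{1,1,1} = 0
G(11) = mex{0,0,0} = 1
G(12) = mex{1,1,1} = 0
G(13) = mex{0,0,0} = 1
G(14) = mex{1,1,1} = 0
G(15) = mex{0,0,0} = 1
G(16) = mex{1,1,1} = 0
G_B(16) = 0.
Stack C, S = {2, 3, 7, 8, 9}:
n : 0 1 2 3 4 5 6 7 8 9
G : 0 0 1 1 2 0 0 1 1 2
G_C(9) = 2.
Combined Grundy value = 0 ⊕ 0 ⊕ 2 = 2.

2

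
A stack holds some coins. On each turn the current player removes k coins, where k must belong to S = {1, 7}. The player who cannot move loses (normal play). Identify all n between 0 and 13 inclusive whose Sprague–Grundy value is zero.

n :  0  1  2  3  4  5  6  7  8  9 10 11 12 13
G :  0  1  0  1  0  1  0  1  0  1  0  1  0  1
P-positions are exactly the n with G(n) = 0.

0, 2, 4, 6, 8, 10, 12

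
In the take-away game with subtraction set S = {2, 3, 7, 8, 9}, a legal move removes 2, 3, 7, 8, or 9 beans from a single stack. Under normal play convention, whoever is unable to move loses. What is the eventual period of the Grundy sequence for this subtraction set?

n :  0  1  2  3  4  5  6  7  8  9 10 11 12 13 14 15 16 17 18 19 20 21 22 23 24 25 26 27 28 29 30 31 32 33
G :  0  0  1  1  2  0  0  1  1  2  2  0  3  1  2  2  0  0  1  1  2  0  0  1  1  2  2  0  3  1  2  2  0  0
G(n+16) = G(n) holds for n = 0,…,8 (a full window of length max(S) = 9), so the sequence is purely periodic with period 16.

16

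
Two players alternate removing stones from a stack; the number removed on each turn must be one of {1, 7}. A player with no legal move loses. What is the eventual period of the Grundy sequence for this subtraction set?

n :  0  1  2  3  4  5  6  7  8  9 10 11 12 13 14
G :  0  1  0  1  0  1  0  1  0  1  0  1  0  1  0
G(n+2) = G(n) holds for n = 0,…,6 (a full window of length max(S) = 7), so the sequence is purely periodic with period 2.

2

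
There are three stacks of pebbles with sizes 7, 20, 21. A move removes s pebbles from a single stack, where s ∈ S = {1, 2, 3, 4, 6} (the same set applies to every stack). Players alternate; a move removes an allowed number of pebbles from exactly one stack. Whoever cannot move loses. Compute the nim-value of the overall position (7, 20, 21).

All stacks use S = {1, 2, 3, 4, 6}:
n :  0  1  2  3  4  5  6  7  8  9 10 11 12 13 14 15 16 17 18 19 20 21
G :  0  1  2  3  4  0  1  2  3  4  0  1  2  3  4  0  1  2  3  4  0  1
Stack A: G(7) = 2.
Stack B: G(20) = 0.
Stack C: G(21) = 1.
Combined Grundy value = 2 ⊕ 0 ⊕ 1 = 3.

3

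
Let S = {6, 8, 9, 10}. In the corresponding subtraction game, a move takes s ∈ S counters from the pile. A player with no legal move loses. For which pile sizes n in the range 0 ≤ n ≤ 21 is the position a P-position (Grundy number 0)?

n :  0  1  2  3  4  5  6  7  8  9 10 11 12 13 14 15 16 17 18 19 20 21
G :  0  0  0  0  0  0  1  1  1  1  1  1  2  2  2  2  0  0  0  0  0  0
P-positions are exactly the n with G(n) = 0.

0, 1, 2, 3, 4, 5, 16, 17, 18, 19, 20, 21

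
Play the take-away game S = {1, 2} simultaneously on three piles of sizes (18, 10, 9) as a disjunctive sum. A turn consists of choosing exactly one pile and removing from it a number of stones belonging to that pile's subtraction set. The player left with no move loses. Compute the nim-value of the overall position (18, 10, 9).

All piles use S = {1, 2}:
n :  0  1  2  3  4  5  6  7  8  9 10 11 12 13 14 15 16 17 18
G :  0  1  2  0  1  2  0  1  2  0  1  2  0  1  2  0  1  2  0
Pile A: G(18) = 0.
Pile B: G(10) = 1.
Pile C: G(9) = 0.
Combined Grundy value = 0 ⊕ 1 ⊕ 0 = 1.

1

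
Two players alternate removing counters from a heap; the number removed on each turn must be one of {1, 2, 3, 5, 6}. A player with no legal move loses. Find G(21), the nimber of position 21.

1

G(0) = 0
G(1) = mex{0} = 1
G(2) = mex{1,0} = 2
G(3) = mex{2,1,0} = 3
G(4) = mex{3,2,1} = 0
G(5) = mex{0,3,2,0} = 1
G(6) = mex{1,0,3,1,0} = 2
G(7) = mex{2,1,0,2,1} = 3
G(8) = mex{3,2,1,3,2} = 0
G(9) = mex{0,3,2,0,3} = 1
G(10) = mex{1,0,3,1,0} = 2
G(11) = mex{2,1,0,2,1} = 3
G(12) = mex{3,2,1,3,2} = 0
G(13) = mex{0,3,2,0,3} = 1
G(14) = mex{1,0,3,1,0} = 2
G(15) = mex{2,1,0,2,1} = 3
G(16) = mex{3,2,1,3,2} = 0
G(17) = mex{0,3,2,0,3} = 1
G(18) = mex{1,0,3,1,0} = 2
G(19) = mex{2,1,0,2,1} = 3
G(20) = mex{3,2,1,3,2} = 0
G(21) = mex{0,3,2,0,3} = 1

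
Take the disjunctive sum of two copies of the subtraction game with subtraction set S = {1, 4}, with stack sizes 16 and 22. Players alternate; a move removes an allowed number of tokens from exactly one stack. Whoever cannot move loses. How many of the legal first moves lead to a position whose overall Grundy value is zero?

4

All stacks use S = {1, 4}:
n :  0  1  2  3  4  5  6  7  8  9 10 11 12 13 14 15 16 17 18 19 20 21 22
G :  0  1  0  1  2  0  1  0  1  2  0  1  0  1  2  0  1  0  1  2  0  1  0
Stack A: G(16) = 1.
Stack B: G(22) = 0.
Combined Grundy value = 1 ⊕ 0 = 1.
A winning move leaves total XOR = 0, i.e. changes one component's Grundy value g to g ⊕ X where X is the current total.
Stack A: need g' = 1⊕1 = 0. Options: 16−1→G=0, 16−4→G=0. Hits: 2.
Stack B: need g' = 0⊕1 = 1. Options: 22−1→G=1, 22−4→G=1. Hits: 2.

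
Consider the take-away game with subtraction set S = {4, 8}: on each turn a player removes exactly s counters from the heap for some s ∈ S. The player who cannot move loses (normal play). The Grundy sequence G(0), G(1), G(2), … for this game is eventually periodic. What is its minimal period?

n :  0  1  2  3  4  5  6  7  8  9 10 11 12 13 14 15 16 17 18 19 20 21 22 23 24 25
G :  0  0  0  0  1  1  1  1  2  2  2  2  0  0  0  0  1  1  1  1  2  2  2  2  0  0
G(n+12) = G(n) holds for n = 0,…,7 (a full window of length max(S) = 8), so the sequence is purely periodic with period 12.

12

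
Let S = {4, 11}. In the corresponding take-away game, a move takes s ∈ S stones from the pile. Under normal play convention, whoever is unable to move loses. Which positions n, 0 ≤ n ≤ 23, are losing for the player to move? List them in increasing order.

G(0) = 0
G(1) = mex{} = 0
G(2) = mex{} = 0
G(3) = mex{} = 0
G(4) = mex{0} = 1
G(5) = mex{0} = 1
G(6) = mex{0} = 1
G(7) = mex{0} = 1
G(8) = mex{1} = 0
G(9) = mex{1} = 0
G(10) = mex{1} = 0
G(11) = mex{1,0} = 2
G(12) = mex{0,0} = 1
G(13) = mex{0,0} = 1
G(14) = mex{0,0} = 1
G(15) = mex{2,1} = 0
G(16) = mex{1,1} = 0
G(17) = mex{1,1} = 0
G(18) = mex{1,1} = 0
G(19) = mex{0,0} = 1
G(20) = mex{0,0} = 1
G(21) = mex{0,0} = 1
G(22) = mex{0,2} = 1
G(23) = mex{1,1} = 0
P-positions are exactly the n with G(n) = 0.

0, 1, 2, 3, 8, 9, 10, 15, 16, 17, 18, 23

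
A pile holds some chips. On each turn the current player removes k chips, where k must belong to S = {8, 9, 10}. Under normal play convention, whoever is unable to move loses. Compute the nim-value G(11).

G(0) = 0
G(1) = mex{} = 0
G(2) = mex{} = 0
G(3) = mex{} = 0
G(4) = mex{} = 0
G(5) = mex{} = 0
G(6) = mex{} = 0
G(7) = mex{} = 0
G(8) = mex{0} = 1
G(9) = mex{0,0} = 1
G(10) = mex{0,0,0} = 1
G(11) = mex{0,0,0} = 1

1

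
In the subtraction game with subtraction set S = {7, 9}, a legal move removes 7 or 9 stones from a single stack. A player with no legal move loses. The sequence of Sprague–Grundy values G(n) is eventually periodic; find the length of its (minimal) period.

n :  0  1  2  3  4  5  6  7  8  9 10 11 12 13 14 15 16 17 18 19 20 21 22 23 24 25 26 27 28 29 30 31 32 33
G :  0  0  0  0  0  0  0  1  1  1  1  1  1  1  2  2  0  0  0  0  0  0  0  1  1  1  1  1  1  1  2  2  0  0
G(n+16) = G(n) holds for n = 0,…,8 (a full window of length max(S) = 9), so the sequence is purely periodic with period 16.

16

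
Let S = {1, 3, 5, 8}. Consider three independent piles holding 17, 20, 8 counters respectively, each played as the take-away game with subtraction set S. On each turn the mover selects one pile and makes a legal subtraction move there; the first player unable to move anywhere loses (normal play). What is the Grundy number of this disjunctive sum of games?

All piles use S = {1, 3, 5, 8}:
G(0) = 0
G(1) = mex{0} = 1
G(2) = mex{1} = 0
G(3) = mex{0,0} = 1
G(4) = mex{1,1} = 0
G(5) = mex{0,0,0} = 1
G(6) = mex{1,1,1} = 0
G(7) = mex{0,0,0} = 1
G(8) = mex{1,1,1,0} = 2
G(9) = mex{2,0,0,1} = 3
G(10) = mex{3,1,1,0} = 2
G(11) = mex{2,2,0,1} = 3
G(12) = mex{3,3,1,0} = 2
G(13) = mex{2,2,2,1} = 0
G(14) = mex{0,3,3,0} = 1
G(15) = mex{1,2,2,1} = 0
G(16) = mex{0,0,3,2} = 1
G(17) = mex{1,1,2,3} = 0
G(18) = mex{0,0,0,2} = 1
G(19) = mex{1,1,1,3} = 0
G(20) = mex{0,0,0,2} = 1
Pile A: G(17) = 0.
Pile B: G(20) = 1.
Pile C: G(8) = 2.
Combined Grundy value = 0 ⊕ 1 ⊕ 2 = 3.

3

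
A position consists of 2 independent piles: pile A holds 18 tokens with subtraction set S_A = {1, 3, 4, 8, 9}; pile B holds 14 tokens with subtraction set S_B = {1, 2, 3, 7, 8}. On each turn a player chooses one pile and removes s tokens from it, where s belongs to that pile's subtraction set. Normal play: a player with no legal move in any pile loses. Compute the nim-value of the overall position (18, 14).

Pile A, S = {1, 3, 4, 8, 9}:
n :  0  1  2  3  4  5  6  7  8  9 10 11 12 13 14 15 16 17 18
G :  0  1  0  1  2  3  2  0  1  4  3  2  0  1  0  1  2  3  2
G_A(18) = 2.
Pile B, S = {1, 2, 3, 7, 8}:
G(0) = 0
G(1) = mex{0} = 1
G(2) = mex{1,0} = 2
G(3) = mex{2,1,0} = 3
G(4) = mex{3,2,1} = 0
G(5) = mex{0,3,2} = 1
G(6) = mex{1,0,3} = 2
G(7) = mex{2,1,0,0} = 3
G(8) = mex{3,2,1,1,0} = 4
G(9) = mex{4,3,2,2,1} = 0
G(10) = mex{0,4,3,3,2} = 1
G(11) = mex{1,0,4,0,3} = 2
G(12) = mex{2,1,0,1,0} = 3
G(13) = mex{3,2,1,2,1} = 0
G(14) = mex{0,3,2,3,2} = 1
G_B(14) = 1.
Combined Grundy value = 2 ⊕ 1 = 3.

3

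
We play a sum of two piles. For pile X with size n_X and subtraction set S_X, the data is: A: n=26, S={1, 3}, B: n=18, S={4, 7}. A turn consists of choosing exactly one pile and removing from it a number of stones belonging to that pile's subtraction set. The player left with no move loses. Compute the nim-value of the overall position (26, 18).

Pile A, S = {1, 3}:
n :  0  1  2  3  4  5  6  7  8  9 10 11 12 13 14 15 16 17 18 19 20 21 22 23 24 25 26
G :  0  1  0  1  0  1  0  1  0  1  0  1  0  1  0  1  0  1  0  1  0  1  0  1  0  1  0
G_A(26) = 0.
Pile B, S = {4, 7}:
n :  0  1  2  3  4  5  6  7  8  9 10 11 12 13 14 15 16 17 18
G :  0  0  0  0  1  1  1  1  2  2  2  0  0  0  0  1  1  1  1
G_B(18) = 1.
Combined Grundy value = 0 ⊕ 1 = 1.

1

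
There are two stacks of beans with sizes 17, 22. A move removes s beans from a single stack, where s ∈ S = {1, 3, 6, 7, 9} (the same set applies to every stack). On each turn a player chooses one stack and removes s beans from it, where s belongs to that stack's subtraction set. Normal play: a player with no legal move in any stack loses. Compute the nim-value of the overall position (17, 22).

All stacks use S = {1, 3, 6, 7, 9}:
n :  0  1  2  3  4  5  6  7  8  9 10 11 12 13 14 15 16 17 18 19 20 21 22
G :  0  1  0  1  0  1  2  3  2  3  2  3  0  1  0  1  0  1  2  3  2  3  2
Stack A: G(17) = 1.
Stack B: G(22) = 2.
Combined Grundy value = 1 ⊕ 2 = 3.

3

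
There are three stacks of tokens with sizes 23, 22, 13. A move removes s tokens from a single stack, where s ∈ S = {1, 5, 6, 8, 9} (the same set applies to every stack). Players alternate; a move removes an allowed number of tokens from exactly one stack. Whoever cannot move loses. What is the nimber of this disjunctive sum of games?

All stacks use S = {1, 5, 6, 8, 9}:
n :  0  1  2  3  4  5  6  7  8  9 10 11 12 13 14 15 16 17 18 19 20 21 22 23
G :  0  1  0  1  0  1  2  3  2  3  2  3  4  5  0  1  0  1  0  1  2  3  2  3
Stack A: G(23) = 3.
Stack B: G(22) = 2.
Stack C: G(13) = 5.
Combined Grundy value = 3 ⊕ 2 ⊕ 5 = 4.

4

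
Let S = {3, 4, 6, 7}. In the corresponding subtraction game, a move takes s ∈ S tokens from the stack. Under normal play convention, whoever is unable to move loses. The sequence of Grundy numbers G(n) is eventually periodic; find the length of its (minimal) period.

n :  0  1  2  3  4  5  6  7  8  9 10 11 12 13 14 15 16 17 18 19 20 21
G :  0  0  0  1  1  1  2  2  2  3  0  0  0  1  1  1  2  2  2  3  0  0
G(n+10) = G(n) holds for n = 0,…,6 (a full window of length max(S) = 7), so the sequence is purely periodic with period 10.

10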